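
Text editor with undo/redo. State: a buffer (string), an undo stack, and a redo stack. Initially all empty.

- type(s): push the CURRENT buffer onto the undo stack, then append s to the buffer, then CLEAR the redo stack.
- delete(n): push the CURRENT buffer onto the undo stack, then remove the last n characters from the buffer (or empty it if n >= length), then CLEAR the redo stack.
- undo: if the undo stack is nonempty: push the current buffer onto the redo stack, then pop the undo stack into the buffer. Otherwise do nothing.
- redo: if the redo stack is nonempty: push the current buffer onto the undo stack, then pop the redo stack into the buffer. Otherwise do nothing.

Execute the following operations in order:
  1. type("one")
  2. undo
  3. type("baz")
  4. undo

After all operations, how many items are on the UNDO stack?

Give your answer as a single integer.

After op 1 (type): buf='one' undo_depth=1 redo_depth=0
After op 2 (undo): buf='(empty)' undo_depth=0 redo_depth=1
After op 3 (type): buf='baz' undo_depth=1 redo_depth=0
After op 4 (undo): buf='(empty)' undo_depth=0 redo_depth=1

Answer: 0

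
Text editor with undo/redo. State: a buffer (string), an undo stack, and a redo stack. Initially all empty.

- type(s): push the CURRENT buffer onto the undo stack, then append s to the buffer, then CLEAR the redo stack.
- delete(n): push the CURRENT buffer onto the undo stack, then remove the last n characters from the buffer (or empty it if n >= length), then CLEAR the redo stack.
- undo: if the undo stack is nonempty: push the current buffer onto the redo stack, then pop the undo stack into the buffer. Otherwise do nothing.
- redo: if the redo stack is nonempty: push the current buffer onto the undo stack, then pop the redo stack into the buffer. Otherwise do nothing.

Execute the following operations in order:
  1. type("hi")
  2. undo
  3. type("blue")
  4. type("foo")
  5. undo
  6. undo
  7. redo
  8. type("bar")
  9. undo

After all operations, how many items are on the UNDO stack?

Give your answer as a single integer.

After op 1 (type): buf='hi' undo_depth=1 redo_depth=0
After op 2 (undo): buf='(empty)' undo_depth=0 redo_depth=1
After op 3 (type): buf='blue' undo_depth=1 redo_depth=0
After op 4 (type): buf='bluefoo' undo_depth=2 redo_depth=0
After op 5 (undo): buf='blue' undo_depth=1 redo_depth=1
After op 6 (undo): buf='(empty)' undo_depth=0 redo_depth=2
After op 7 (redo): buf='blue' undo_depth=1 redo_depth=1
After op 8 (type): buf='bluebar' undo_depth=2 redo_depth=0
After op 9 (undo): buf='blue' undo_depth=1 redo_depth=1

Answer: 1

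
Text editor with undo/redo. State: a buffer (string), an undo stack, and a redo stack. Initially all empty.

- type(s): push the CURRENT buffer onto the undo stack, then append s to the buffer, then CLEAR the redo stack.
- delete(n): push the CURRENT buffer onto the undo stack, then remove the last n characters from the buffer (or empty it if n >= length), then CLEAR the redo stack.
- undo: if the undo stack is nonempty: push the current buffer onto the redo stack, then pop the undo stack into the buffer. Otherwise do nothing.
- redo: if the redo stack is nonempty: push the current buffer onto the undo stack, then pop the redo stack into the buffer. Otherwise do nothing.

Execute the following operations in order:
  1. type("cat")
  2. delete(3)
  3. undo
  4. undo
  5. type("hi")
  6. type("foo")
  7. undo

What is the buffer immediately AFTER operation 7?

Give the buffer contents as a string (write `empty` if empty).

After op 1 (type): buf='cat' undo_depth=1 redo_depth=0
After op 2 (delete): buf='(empty)' undo_depth=2 redo_depth=0
After op 3 (undo): buf='cat' undo_depth=1 redo_depth=1
After op 4 (undo): buf='(empty)' undo_depth=0 redo_depth=2
After op 5 (type): buf='hi' undo_depth=1 redo_depth=0
After op 6 (type): buf='hifoo' undo_depth=2 redo_depth=0
After op 7 (undo): buf='hi' undo_depth=1 redo_depth=1

Answer: hi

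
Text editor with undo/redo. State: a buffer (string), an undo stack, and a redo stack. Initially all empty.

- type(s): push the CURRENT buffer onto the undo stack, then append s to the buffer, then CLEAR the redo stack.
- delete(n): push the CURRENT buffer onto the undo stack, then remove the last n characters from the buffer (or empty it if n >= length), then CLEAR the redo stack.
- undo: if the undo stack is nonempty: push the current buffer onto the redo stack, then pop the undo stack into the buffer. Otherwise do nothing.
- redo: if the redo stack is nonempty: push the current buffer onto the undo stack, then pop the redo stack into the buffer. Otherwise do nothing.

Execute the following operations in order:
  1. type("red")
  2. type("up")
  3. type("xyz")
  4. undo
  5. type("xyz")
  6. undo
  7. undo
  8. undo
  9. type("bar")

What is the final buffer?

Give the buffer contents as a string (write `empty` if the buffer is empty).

Answer: bar

Derivation:
After op 1 (type): buf='red' undo_depth=1 redo_depth=0
After op 2 (type): buf='redup' undo_depth=2 redo_depth=0
After op 3 (type): buf='redupxyz' undo_depth=3 redo_depth=0
After op 4 (undo): buf='redup' undo_depth=2 redo_depth=1
After op 5 (type): buf='redupxyz' undo_depth=3 redo_depth=0
After op 6 (undo): buf='redup' undo_depth=2 redo_depth=1
After op 7 (undo): buf='red' undo_depth=1 redo_depth=2
After op 8 (undo): buf='(empty)' undo_depth=0 redo_depth=3
After op 9 (type): buf='bar' undo_depth=1 redo_depth=0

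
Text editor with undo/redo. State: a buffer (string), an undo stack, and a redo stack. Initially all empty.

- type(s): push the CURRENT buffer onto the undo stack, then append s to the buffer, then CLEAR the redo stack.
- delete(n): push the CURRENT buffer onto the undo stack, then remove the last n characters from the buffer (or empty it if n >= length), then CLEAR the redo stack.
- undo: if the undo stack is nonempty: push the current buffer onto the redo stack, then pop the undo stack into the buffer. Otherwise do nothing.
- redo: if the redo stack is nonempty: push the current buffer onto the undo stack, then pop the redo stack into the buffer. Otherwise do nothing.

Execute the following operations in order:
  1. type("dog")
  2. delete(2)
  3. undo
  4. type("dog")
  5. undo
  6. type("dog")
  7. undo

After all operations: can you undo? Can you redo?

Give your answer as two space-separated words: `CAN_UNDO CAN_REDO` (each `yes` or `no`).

After op 1 (type): buf='dog' undo_depth=1 redo_depth=0
After op 2 (delete): buf='d' undo_depth=2 redo_depth=0
After op 3 (undo): buf='dog' undo_depth=1 redo_depth=1
After op 4 (type): buf='dogdog' undo_depth=2 redo_depth=0
After op 5 (undo): buf='dog' undo_depth=1 redo_depth=1
After op 6 (type): buf='dogdog' undo_depth=2 redo_depth=0
After op 7 (undo): buf='dog' undo_depth=1 redo_depth=1

Answer: yes yes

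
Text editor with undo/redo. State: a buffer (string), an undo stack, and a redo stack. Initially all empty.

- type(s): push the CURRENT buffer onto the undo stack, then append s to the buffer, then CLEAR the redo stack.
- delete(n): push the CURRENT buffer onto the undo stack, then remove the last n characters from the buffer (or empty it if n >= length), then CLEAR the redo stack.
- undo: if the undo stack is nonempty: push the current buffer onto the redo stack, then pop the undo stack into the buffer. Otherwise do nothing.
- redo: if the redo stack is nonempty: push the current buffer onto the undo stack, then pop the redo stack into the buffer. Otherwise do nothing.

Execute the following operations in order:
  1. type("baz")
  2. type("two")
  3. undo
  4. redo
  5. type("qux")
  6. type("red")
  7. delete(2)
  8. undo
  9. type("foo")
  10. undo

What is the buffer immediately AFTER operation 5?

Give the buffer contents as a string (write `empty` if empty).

After op 1 (type): buf='baz' undo_depth=1 redo_depth=0
After op 2 (type): buf='baztwo' undo_depth=2 redo_depth=0
After op 3 (undo): buf='baz' undo_depth=1 redo_depth=1
After op 4 (redo): buf='baztwo' undo_depth=2 redo_depth=0
After op 5 (type): buf='baztwoqux' undo_depth=3 redo_depth=0

Answer: baztwoqux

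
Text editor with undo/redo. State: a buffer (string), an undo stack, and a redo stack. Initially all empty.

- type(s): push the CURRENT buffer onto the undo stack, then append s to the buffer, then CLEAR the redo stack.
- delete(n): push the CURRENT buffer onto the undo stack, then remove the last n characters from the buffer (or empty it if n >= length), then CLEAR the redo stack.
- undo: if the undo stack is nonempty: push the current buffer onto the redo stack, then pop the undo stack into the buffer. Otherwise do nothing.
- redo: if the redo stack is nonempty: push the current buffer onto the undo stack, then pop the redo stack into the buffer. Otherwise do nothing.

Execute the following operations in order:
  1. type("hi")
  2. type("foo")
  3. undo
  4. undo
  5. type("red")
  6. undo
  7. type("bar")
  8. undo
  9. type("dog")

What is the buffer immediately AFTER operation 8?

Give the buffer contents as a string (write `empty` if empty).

Answer: empty

Derivation:
After op 1 (type): buf='hi' undo_depth=1 redo_depth=0
After op 2 (type): buf='hifoo' undo_depth=2 redo_depth=0
After op 3 (undo): buf='hi' undo_depth=1 redo_depth=1
After op 4 (undo): buf='(empty)' undo_depth=0 redo_depth=2
After op 5 (type): buf='red' undo_depth=1 redo_depth=0
After op 6 (undo): buf='(empty)' undo_depth=0 redo_depth=1
After op 7 (type): buf='bar' undo_depth=1 redo_depth=0
After op 8 (undo): buf='(empty)' undo_depth=0 redo_depth=1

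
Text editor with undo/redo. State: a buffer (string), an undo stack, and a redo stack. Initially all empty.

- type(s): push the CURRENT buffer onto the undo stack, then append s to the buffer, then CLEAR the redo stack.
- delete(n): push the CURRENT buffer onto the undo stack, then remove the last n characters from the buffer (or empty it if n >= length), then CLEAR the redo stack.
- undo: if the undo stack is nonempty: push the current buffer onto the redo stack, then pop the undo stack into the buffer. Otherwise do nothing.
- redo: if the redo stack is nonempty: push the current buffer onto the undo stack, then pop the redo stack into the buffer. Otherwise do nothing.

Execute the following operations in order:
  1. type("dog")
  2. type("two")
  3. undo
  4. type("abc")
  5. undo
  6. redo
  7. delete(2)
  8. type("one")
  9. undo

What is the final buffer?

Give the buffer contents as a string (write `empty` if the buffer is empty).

After op 1 (type): buf='dog' undo_depth=1 redo_depth=0
After op 2 (type): buf='dogtwo' undo_depth=2 redo_depth=0
After op 3 (undo): buf='dog' undo_depth=1 redo_depth=1
After op 4 (type): buf='dogabc' undo_depth=2 redo_depth=0
After op 5 (undo): buf='dog' undo_depth=1 redo_depth=1
After op 6 (redo): buf='dogabc' undo_depth=2 redo_depth=0
After op 7 (delete): buf='doga' undo_depth=3 redo_depth=0
After op 8 (type): buf='dogaone' undo_depth=4 redo_depth=0
After op 9 (undo): buf='doga' undo_depth=3 redo_depth=1

Answer: doga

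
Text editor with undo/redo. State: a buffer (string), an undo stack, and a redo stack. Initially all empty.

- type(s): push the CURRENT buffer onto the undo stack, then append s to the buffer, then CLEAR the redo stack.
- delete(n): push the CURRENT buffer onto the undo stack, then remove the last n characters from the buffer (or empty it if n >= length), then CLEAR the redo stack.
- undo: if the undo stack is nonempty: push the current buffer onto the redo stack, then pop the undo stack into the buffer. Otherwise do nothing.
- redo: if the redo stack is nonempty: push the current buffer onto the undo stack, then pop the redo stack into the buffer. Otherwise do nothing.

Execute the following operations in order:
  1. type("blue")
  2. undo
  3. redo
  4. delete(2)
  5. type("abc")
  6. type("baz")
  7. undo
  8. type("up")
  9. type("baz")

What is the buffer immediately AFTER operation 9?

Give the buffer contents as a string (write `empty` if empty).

Answer: blabcupbaz

Derivation:
After op 1 (type): buf='blue' undo_depth=1 redo_depth=0
After op 2 (undo): buf='(empty)' undo_depth=0 redo_depth=1
After op 3 (redo): buf='blue' undo_depth=1 redo_depth=0
After op 4 (delete): buf='bl' undo_depth=2 redo_depth=0
After op 5 (type): buf='blabc' undo_depth=3 redo_depth=0
After op 6 (type): buf='blabcbaz' undo_depth=4 redo_depth=0
After op 7 (undo): buf='blabc' undo_depth=3 redo_depth=1
After op 8 (type): buf='blabcup' undo_depth=4 redo_depth=0
After op 9 (type): buf='blabcupbaz' undo_depth=5 redo_depth=0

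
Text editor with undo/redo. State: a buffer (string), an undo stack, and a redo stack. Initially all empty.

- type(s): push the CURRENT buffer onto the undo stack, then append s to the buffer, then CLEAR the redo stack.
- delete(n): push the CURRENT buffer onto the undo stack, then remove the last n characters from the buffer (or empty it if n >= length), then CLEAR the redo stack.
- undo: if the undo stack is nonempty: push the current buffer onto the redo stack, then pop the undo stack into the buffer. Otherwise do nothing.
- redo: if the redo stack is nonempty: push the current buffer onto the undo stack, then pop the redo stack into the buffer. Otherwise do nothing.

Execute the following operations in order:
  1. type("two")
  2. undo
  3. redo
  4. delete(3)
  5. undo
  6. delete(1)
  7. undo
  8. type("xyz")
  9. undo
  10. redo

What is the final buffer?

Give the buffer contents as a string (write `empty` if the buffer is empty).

After op 1 (type): buf='two' undo_depth=1 redo_depth=0
After op 2 (undo): buf='(empty)' undo_depth=0 redo_depth=1
After op 3 (redo): buf='two' undo_depth=1 redo_depth=0
After op 4 (delete): buf='(empty)' undo_depth=2 redo_depth=0
After op 5 (undo): buf='two' undo_depth=1 redo_depth=1
After op 6 (delete): buf='tw' undo_depth=2 redo_depth=0
After op 7 (undo): buf='two' undo_depth=1 redo_depth=1
After op 8 (type): buf='twoxyz' undo_depth=2 redo_depth=0
After op 9 (undo): buf='two' undo_depth=1 redo_depth=1
After op 10 (redo): buf='twoxyz' undo_depth=2 redo_depth=0

Answer: twoxyz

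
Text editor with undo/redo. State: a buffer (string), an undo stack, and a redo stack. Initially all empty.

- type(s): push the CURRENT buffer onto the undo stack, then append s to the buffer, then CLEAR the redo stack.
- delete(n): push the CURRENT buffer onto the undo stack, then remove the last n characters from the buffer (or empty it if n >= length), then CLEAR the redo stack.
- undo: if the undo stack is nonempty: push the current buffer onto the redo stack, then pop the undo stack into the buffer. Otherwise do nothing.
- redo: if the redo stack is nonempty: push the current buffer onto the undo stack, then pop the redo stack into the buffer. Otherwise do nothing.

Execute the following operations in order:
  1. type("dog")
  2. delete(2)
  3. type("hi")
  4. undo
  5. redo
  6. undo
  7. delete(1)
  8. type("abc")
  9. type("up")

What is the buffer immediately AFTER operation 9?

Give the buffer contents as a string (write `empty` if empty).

Answer: abcup

Derivation:
After op 1 (type): buf='dog' undo_depth=1 redo_depth=0
After op 2 (delete): buf='d' undo_depth=2 redo_depth=0
After op 3 (type): buf='dhi' undo_depth=3 redo_depth=0
After op 4 (undo): buf='d' undo_depth=2 redo_depth=1
After op 5 (redo): buf='dhi' undo_depth=3 redo_depth=0
After op 6 (undo): buf='d' undo_depth=2 redo_depth=1
After op 7 (delete): buf='(empty)' undo_depth=3 redo_depth=0
After op 8 (type): buf='abc' undo_depth=4 redo_depth=0
After op 9 (type): buf='abcup' undo_depth=5 redo_depth=0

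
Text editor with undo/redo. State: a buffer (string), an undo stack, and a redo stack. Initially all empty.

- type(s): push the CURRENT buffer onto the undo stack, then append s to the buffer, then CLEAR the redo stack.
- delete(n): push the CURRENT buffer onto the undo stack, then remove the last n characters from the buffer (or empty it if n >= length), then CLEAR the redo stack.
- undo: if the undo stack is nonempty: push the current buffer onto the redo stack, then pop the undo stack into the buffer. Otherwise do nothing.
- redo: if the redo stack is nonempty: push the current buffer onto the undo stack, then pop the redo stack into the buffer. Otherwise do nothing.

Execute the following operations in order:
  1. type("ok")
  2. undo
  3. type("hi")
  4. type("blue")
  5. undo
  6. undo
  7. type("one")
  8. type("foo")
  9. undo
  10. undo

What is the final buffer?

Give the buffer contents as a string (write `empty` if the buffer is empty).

Answer: empty

Derivation:
After op 1 (type): buf='ok' undo_depth=1 redo_depth=0
After op 2 (undo): buf='(empty)' undo_depth=0 redo_depth=1
After op 3 (type): buf='hi' undo_depth=1 redo_depth=0
After op 4 (type): buf='hiblue' undo_depth=2 redo_depth=0
After op 5 (undo): buf='hi' undo_depth=1 redo_depth=1
After op 6 (undo): buf='(empty)' undo_depth=0 redo_depth=2
After op 7 (type): buf='one' undo_depth=1 redo_depth=0
After op 8 (type): buf='onefoo' undo_depth=2 redo_depth=0
After op 9 (undo): buf='one' undo_depth=1 redo_depth=1
After op 10 (undo): buf='(empty)' undo_depth=0 redo_depth=2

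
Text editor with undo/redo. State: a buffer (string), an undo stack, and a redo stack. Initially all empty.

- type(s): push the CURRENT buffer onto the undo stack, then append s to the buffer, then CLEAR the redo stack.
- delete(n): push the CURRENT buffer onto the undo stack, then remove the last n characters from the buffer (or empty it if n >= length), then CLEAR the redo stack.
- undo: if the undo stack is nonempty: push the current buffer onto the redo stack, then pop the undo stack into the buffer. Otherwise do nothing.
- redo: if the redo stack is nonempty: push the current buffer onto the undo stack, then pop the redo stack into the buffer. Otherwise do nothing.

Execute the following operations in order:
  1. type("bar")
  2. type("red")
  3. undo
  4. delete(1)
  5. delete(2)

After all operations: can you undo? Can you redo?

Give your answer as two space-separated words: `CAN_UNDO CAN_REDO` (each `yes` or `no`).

Answer: yes no

Derivation:
After op 1 (type): buf='bar' undo_depth=1 redo_depth=0
After op 2 (type): buf='barred' undo_depth=2 redo_depth=0
After op 3 (undo): buf='bar' undo_depth=1 redo_depth=1
After op 4 (delete): buf='ba' undo_depth=2 redo_depth=0
After op 5 (delete): buf='(empty)' undo_depth=3 redo_depth=0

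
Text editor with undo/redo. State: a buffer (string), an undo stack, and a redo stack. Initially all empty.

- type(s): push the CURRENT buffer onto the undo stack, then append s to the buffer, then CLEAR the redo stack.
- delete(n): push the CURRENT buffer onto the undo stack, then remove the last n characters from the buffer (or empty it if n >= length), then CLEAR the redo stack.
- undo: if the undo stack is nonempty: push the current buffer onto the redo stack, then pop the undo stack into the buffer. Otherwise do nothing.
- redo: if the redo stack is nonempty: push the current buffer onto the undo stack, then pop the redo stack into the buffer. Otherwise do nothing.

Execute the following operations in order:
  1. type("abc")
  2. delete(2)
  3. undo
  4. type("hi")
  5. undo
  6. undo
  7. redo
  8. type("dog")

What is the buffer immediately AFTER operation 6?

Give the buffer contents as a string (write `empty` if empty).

After op 1 (type): buf='abc' undo_depth=1 redo_depth=0
After op 2 (delete): buf='a' undo_depth=2 redo_depth=0
After op 3 (undo): buf='abc' undo_depth=1 redo_depth=1
After op 4 (type): buf='abchi' undo_depth=2 redo_depth=0
After op 5 (undo): buf='abc' undo_depth=1 redo_depth=1
After op 6 (undo): buf='(empty)' undo_depth=0 redo_depth=2

Answer: empty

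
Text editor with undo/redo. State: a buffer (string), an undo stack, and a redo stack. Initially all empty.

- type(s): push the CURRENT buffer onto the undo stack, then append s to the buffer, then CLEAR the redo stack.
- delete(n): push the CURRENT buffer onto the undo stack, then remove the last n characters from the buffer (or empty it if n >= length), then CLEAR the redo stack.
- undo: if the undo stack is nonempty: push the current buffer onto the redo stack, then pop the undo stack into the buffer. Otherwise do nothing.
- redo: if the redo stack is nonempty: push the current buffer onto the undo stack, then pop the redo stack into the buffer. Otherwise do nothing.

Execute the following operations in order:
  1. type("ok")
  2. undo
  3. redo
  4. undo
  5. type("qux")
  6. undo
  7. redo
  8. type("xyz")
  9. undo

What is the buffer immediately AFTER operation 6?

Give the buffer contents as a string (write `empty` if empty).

After op 1 (type): buf='ok' undo_depth=1 redo_depth=0
After op 2 (undo): buf='(empty)' undo_depth=0 redo_depth=1
After op 3 (redo): buf='ok' undo_depth=1 redo_depth=0
After op 4 (undo): buf='(empty)' undo_depth=0 redo_depth=1
After op 5 (type): buf='qux' undo_depth=1 redo_depth=0
After op 6 (undo): buf='(empty)' undo_depth=0 redo_depth=1

Answer: empty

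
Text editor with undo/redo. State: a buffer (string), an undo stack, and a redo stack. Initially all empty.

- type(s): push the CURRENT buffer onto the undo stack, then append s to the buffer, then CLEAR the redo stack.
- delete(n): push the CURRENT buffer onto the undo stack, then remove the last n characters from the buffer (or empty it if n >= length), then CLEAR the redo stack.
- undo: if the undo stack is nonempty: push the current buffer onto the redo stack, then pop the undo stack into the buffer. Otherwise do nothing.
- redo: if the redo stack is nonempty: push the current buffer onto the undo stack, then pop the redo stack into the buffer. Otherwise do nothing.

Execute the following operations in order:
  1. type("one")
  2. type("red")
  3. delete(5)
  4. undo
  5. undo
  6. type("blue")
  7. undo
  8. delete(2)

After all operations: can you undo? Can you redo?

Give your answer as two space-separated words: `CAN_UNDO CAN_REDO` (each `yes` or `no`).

After op 1 (type): buf='one' undo_depth=1 redo_depth=0
After op 2 (type): buf='onered' undo_depth=2 redo_depth=0
After op 3 (delete): buf='o' undo_depth=3 redo_depth=0
After op 4 (undo): buf='onered' undo_depth=2 redo_depth=1
After op 5 (undo): buf='one' undo_depth=1 redo_depth=2
After op 6 (type): buf='oneblue' undo_depth=2 redo_depth=0
After op 7 (undo): buf='one' undo_depth=1 redo_depth=1
After op 8 (delete): buf='o' undo_depth=2 redo_depth=0

Answer: yes no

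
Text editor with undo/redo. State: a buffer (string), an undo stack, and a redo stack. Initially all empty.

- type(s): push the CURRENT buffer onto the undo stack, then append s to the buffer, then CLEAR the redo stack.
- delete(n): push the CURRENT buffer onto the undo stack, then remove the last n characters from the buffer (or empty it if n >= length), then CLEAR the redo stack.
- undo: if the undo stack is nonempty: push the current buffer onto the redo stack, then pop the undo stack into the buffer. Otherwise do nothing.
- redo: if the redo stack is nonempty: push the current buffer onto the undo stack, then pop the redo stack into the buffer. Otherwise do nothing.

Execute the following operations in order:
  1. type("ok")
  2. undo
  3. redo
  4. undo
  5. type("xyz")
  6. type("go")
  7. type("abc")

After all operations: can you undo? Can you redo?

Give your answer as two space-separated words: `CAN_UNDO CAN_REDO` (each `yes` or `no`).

After op 1 (type): buf='ok' undo_depth=1 redo_depth=0
After op 2 (undo): buf='(empty)' undo_depth=0 redo_depth=1
After op 3 (redo): buf='ok' undo_depth=1 redo_depth=0
After op 4 (undo): buf='(empty)' undo_depth=0 redo_depth=1
After op 5 (type): buf='xyz' undo_depth=1 redo_depth=0
After op 6 (type): buf='xyzgo' undo_depth=2 redo_depth=0
After op 7 (type): buf='xyzgoabc' undo_depth=3 redo_depth=0

Answer: yes no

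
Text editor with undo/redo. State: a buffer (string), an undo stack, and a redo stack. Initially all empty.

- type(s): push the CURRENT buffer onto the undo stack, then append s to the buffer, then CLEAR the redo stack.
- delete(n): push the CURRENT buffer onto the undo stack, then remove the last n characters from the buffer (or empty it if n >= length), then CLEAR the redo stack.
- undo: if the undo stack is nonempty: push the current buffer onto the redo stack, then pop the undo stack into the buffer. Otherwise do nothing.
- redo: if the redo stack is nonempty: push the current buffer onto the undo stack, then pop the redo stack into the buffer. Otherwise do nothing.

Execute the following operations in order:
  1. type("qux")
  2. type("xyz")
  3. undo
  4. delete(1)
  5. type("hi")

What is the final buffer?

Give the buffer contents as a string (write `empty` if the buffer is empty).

After op 1 (type): buf='qux' undo_depth=1 redo_depth=0
After op 2 (type): buf='quxxyz' undo_depth=2 redo_depth=0
After op 3 (undo): buf='qux' undo_depth=1 redo_depth=1
After op 4 (delete): buf='qu' undo_depth=2 redo_depth=0
After op 5 (type): buf='quhi' undo_depth=3 redo_depth=0

Answer: quhi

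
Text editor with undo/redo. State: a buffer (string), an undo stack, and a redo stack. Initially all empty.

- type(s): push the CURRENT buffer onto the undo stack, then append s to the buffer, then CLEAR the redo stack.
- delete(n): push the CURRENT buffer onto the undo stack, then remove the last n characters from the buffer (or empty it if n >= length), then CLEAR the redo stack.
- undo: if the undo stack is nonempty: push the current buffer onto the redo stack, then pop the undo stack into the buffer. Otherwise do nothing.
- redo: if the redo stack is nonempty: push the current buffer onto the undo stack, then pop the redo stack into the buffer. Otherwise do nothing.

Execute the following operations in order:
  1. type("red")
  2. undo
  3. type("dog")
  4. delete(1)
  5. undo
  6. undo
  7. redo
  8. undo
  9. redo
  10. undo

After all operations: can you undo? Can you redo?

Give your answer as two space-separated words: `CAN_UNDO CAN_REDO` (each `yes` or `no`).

Answer: no yes

Derivation:
After op 1 (type): buf='red' undo_depth=1 redo_depth=0
After op 2 (undo): buf='(empty)' undo_depth=0 redo_depth=1
After op 3 (type): buf='dog' undo_depth=1 redo_depth=0
After op 4 (delete): buf='do' undo_depth=2 redo_depth=0
After op 5 (undo): buf='dog' undo_depth=1 redo_depth=1
After op 6 (undo): buf='(empty)' undo_depth=0 redo_depth=2
After op 7 (redo): buf='dog' undo_depth=1 redo_depth=1
After op 8 (undo): buf='(empty)' undo_depth=0 redo_depth=2
After op 9 (redo): buf='dog' undo_depth=1 redo_depth=1
After op 10 (undo): buf='(empty)' undo_depth=0 redo_depth=2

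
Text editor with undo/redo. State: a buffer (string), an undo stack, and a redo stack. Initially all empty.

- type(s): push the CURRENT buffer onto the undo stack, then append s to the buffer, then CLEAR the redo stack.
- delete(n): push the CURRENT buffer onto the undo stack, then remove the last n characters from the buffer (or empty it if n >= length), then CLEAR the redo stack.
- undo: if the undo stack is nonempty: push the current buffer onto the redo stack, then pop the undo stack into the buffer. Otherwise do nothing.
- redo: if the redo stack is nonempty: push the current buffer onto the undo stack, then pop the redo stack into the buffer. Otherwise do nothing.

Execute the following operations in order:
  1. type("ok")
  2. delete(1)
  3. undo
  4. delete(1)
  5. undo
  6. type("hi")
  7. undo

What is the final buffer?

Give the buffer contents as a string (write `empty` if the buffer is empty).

After op 1 (type): buf='ok' undo_depth=1 redo_depth=0
After op 2 (delete): buf='o' undo_depth=2 redo_depth=0
After op 3 (undo): buf='ok' undo_depth=1 redo_depth=1
After op 4 (delete): buf='o' undo_depth=2 redo_depth=0
After op 5 (undo): buf='ok' undo_depth=1 redo_depth=1
After op 6 (type): buf='okhi' undo_depth=2 redo_depth=0
After op 7 (undo): buf='ok' undo_depth=1 redo_depth=1

Answer: ok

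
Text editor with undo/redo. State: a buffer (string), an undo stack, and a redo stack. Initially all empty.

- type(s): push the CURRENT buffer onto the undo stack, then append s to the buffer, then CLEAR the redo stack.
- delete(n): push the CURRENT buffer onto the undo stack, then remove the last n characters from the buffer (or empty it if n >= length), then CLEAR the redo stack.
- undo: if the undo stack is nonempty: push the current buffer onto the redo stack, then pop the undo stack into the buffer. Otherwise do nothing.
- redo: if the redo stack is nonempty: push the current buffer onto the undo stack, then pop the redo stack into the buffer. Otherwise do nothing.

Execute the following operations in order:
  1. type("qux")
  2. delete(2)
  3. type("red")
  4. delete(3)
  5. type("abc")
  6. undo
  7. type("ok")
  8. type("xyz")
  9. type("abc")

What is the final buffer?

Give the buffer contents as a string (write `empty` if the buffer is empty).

After op 1 (type): buf='qux' undo_depth=1 redo_depth=0
After op 2 (delete): buf='q' undo_depth=2 redo_depth=0
After op 3 (type): buf='qred' undo_depth=3 redo_depth=0
After op 4 (delete): buf='q' undo_depth=4 redo_depth=0
After op 5 (type): buf='qabc' undo_depth=5 redo_depth=0
After op 6 (undo): buf='q' undo_depth=4 redo_depth=1
After op 7 (type): buf='qok' undo_depth=5 redo_depth=0
After op 8 (type): buf='qokxyz' undo_depth=6 redo_depth=0
After op 9 (type): buf='qokxyzabc' undo_depth=7 redo_depth=0

Answer: qokxyzabc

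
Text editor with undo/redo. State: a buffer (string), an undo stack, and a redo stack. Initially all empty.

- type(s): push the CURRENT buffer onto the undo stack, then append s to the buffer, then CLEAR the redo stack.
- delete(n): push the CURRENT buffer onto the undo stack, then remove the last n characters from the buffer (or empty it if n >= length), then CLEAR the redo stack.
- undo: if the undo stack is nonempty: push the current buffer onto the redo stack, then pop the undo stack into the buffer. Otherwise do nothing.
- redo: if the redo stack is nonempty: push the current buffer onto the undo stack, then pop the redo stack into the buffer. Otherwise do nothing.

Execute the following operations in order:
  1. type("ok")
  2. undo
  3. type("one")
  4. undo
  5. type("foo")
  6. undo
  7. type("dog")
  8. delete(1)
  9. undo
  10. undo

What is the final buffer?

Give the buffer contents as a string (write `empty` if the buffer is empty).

Answer: empty

Derivation:
After op 1 (type): buf='ok' undo_depth=1 redo_depth=0
After op 2 (undo): buf='(empty)' undo_depth=0 redo_depth=1
After op 3 (type): buf='one' undo_depth=1 redo_depth=0
After op 4 (undo): buf='(empty)' undo_depth=0 redo_depth=1
After op 5 (type): buf='foo' undo_depth=1 redo_depth=0
After op 6 (undo): buf='(empty)' undo_depth=0 redo_depth=1
After op 7 (type): buf='dog' undo_depth=1 redo_depth=0
After op 8 (delete): buf='do' undo_depth=2 redo_depth=0
After op 9 (undo): buf='dog' undo_depth=1 redo_depth=1
After op 10 (undo): buf='(empty)' undo_depth=0 redo_depth=2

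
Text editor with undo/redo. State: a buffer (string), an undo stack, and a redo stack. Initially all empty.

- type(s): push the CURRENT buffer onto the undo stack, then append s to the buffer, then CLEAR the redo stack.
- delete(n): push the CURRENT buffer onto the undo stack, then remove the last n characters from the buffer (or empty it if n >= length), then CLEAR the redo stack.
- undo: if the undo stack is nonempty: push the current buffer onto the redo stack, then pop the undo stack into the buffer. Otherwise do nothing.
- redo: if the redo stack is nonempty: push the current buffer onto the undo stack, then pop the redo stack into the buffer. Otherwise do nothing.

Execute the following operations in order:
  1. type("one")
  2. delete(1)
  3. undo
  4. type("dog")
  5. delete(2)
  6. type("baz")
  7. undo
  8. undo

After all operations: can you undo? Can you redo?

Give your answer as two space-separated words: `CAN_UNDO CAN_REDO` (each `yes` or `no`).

Answer: yes yes

Derivation:
After op 1 (type): buf='one' undo_depth=1 redo_depth=0
After op 2 (delete): buf='on' undo_depth=2 redo_depth=0
After op 3 (undo): buf='one' undo_depth=1 redo_depth=1
After op 4 (type): buf='onedog' undo_depth=2 redo_depth=0
After op 5 (delete): buf='oned' undo_depth=3 redo_depth=0
After op 6 (type): buf='onedbaz' undo_depth=4 redo_depth=0
After op 7 (undo): buf='oned' undo_depth=3 redo_depth=1
After op 8 (undo): buf='onedog' undo_depth=2 redo_depth=2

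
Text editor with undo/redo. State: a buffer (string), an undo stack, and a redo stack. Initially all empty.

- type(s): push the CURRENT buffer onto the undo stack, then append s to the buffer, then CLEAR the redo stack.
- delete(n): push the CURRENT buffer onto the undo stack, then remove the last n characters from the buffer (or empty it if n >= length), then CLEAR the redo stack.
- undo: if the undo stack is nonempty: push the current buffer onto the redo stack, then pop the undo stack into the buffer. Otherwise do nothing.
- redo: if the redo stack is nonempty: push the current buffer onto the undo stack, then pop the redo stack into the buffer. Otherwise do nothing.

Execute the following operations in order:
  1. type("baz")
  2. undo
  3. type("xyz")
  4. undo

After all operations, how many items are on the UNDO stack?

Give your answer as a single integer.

Answer: 0

Derivation:
After op 1 (type): buf='baz' undo_depth=1 redo_depth=0
After op 2 (undo): buf='(empty)' undo_depth=0 redo_depth=1
After op 3 (type): buf='xyz' undo_depth=1 redo_depth=0
After op 4 (undo): buf='(empty)' undo_depth=0 redo_depth=1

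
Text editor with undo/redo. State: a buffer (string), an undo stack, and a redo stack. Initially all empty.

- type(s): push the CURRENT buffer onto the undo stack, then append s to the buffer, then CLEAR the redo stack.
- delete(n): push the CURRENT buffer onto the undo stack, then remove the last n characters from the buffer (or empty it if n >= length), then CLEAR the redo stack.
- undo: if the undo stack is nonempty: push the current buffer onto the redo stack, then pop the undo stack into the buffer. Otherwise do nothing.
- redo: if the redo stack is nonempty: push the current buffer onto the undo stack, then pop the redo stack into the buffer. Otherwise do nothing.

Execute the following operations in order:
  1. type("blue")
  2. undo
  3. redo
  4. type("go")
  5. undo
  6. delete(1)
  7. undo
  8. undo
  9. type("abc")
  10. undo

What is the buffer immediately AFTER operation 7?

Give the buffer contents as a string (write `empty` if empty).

Answer: blue

Derivation:
After op 1 (type): buf='blue' undo_depth=1 redo_depth=0
After op 2 (undo): buf='(empty)' undo_depth=0 redo_depth=1
After op 3 (redo): buf='blue' undo_depth=1 redo_depth=0
After op 4 (type): buf='bluego' undo_depth=2 redo_depth=0
After op 5 (undo): buf='blue' undo_depth=1 redo_depth=1
After op 6 (delete): buf='blu' undo_depth=2 redo_depth=0
After op 7 (undo): buf='blue' undo_depth=1 redo_depth=1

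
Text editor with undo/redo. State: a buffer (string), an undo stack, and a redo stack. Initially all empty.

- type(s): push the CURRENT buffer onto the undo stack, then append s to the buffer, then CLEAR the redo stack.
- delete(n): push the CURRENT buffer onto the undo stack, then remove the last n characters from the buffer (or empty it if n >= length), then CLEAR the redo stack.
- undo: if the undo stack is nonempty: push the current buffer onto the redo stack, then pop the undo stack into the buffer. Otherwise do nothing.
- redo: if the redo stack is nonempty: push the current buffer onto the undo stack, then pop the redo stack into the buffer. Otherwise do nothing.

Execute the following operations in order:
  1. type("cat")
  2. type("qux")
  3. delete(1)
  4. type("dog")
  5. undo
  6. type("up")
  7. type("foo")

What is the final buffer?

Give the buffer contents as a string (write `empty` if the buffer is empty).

Answer: catquupfoo

Derivation:
After op 1 (type): buf='cat' undo_depth=1 redo_depth=0
After op 2 (type): buf='catqux' undo_depth=2 redo_depth=0
After op 3 (delete): buf='catqu' undo_depth=3 redo_depth=0
After op 4 (type): buf='catqudog' undo_depth=4 redo_depth=0
After op 5 (undo): buf='catqu' undo_depth=3 redo_depth=1
After op 6 (type): buf='catquup' undo_depth=4 redo_depth=0
After op 7 (type): buf='catquupfoo' undo_depth=5 redo_depth=0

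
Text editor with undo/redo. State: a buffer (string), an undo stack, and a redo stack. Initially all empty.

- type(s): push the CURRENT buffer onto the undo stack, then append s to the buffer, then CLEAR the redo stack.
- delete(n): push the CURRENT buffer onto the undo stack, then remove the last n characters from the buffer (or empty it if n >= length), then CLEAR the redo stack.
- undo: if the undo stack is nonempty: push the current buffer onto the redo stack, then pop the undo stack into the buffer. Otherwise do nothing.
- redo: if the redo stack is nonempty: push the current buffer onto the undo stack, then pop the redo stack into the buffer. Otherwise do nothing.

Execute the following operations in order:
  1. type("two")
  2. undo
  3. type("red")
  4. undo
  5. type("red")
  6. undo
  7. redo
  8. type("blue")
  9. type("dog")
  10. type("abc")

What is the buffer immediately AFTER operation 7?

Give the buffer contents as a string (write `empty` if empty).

After op 1 (type): buf='two' undo_depth=1 redo_depth=0
After op 2 (undo): buf='(empty)' undo_depth=0 redo_depth=1
After op 3 (type): buf='red' undo_depth=1 redo_depth=0
After op 4 (undo): buf='(empty)' undo_depth=0 redo_depth=1
After op 5 (type): buf='red' undo_depth=1 redo_depth=0
After op 6 (undo): buf='(empty)' undo_depth=0 redo_depth=1
After op 7 (redo): buf='red' undo_depth=1 redo_depth=0

Answer: red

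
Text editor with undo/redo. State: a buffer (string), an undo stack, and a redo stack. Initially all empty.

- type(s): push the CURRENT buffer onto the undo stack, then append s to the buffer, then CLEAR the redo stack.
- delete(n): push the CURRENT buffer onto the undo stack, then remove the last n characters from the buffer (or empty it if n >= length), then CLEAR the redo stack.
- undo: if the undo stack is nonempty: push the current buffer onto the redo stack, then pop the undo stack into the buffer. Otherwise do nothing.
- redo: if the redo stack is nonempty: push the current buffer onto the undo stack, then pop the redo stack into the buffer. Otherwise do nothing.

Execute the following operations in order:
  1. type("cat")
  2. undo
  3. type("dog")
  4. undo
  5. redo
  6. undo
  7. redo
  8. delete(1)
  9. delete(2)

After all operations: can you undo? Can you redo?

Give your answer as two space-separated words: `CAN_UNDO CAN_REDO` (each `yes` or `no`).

Answer: yes no

Derivation:
After op 1 (type): buf='cat' undo_depth=1 redo_depth=0
After op 2 (undo): buf='(empty)' undo_depth=0 redo_depth=1
After op 3 (type): buf='dog' undo_depth=1 redo_depth=0
After op 4 (undo): buf='(empty)' undo_depth=0 redo_depth=1
After op 5 (redo): buf='dog' undo_depth=1 redo_depth=0
After op 6 (undo): buf='(empty)' undo_depth=0 redo_depth=1
After op 7 (redo): buf='dog' undo_depth=1 redo_depth=0
After op 8 (delete): buf='do' undo_depth=2 redo_depth=0
After op 9 (delete): buf='(empty)' undo_depth=3 redo_depth=0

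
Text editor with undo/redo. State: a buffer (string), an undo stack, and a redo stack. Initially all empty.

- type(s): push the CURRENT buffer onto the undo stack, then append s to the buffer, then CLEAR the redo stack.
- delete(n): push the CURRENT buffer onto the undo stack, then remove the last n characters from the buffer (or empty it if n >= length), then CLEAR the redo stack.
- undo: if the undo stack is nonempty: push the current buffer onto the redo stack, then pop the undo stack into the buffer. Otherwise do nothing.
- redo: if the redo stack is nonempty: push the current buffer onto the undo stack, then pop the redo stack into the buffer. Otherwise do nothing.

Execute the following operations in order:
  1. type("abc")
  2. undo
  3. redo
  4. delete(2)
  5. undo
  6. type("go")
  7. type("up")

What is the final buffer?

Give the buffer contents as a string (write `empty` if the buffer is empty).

Answer: abcgoup

Derivation:
After op 1 (type): buf='abc' undo_depth=1 redo_depth=0
After op 2 (undo): buf='(empty)' undo_depth=0 redo_depth=1
After op 3 (redo): buf='abc' undo_depth=1 redo_depth=0
After op 4 (delete): buf='a' undo_depth=2 redo_depth=0
After op 5 (undo): buf='abc' undo_depth=1 redo_depth=1
After op 6 (type): buf='abcgo' undo_depth=2 redo_depth=0
After op 7 (type): buf='abcgoup' undo_depth=3 redo_depth=0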